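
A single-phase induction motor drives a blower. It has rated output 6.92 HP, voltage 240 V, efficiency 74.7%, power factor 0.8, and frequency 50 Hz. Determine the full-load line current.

36 A

P_out = 6.92 × 746 = 5162 W
P_in = P_out / η = 5162 / 0.747 = 6910 W
I = P_in / (V·cosφ) = 6910 / (240 × 0.8) = 36 A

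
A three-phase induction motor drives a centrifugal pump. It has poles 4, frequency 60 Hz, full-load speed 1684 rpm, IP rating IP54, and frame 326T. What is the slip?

6.44 %

n_s = 120f/p = 120×60/4 = 1800 rpm
s = (n_s − n)/n_s = (1800 − 1684)/1800 = 0.0644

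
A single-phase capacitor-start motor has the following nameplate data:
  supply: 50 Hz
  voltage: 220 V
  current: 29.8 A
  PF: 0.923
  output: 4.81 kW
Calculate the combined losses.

P_in = V·I·cosφ = 220×29.8×0.923 = 6051 W
P_out = 4810 W
Losses = P_in − P_out = 6051 − 4810 = 1241 W

1.24 kW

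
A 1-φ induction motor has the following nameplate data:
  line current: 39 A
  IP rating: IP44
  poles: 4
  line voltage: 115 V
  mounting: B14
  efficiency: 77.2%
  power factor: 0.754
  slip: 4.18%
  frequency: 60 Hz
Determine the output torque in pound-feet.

P_in = V·I·cosφ = 115 × 39 × 0.754 = 3382 W
P_out = η·P_in = 0.772 × 3382 = 2611 W
n_s = 120×60/4 = 1800 rpm; n = 1800×(1−0.0418) = 1725 rpm
ω = 2π×1725/60 = 180.6 rad/s
τ = P_out/ω = 2611/180.6 = 14.46 N·m
In lb·ft: 14.46/1.356 = 10.7 lb·ft

10.7 lb·ft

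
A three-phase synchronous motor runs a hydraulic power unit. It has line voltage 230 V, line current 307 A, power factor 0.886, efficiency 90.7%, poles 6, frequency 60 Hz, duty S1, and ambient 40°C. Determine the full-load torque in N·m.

P_in = √3·V·I·cosφ = 1.732 × 230 × 307 × 0.886 = 108355 W
P_out = η·P_in = 0.907 × 108355 = 98278 W
n = n_s = 120×60/6 = 1200 rpm (synchronous)
ω = 2π×1200/60 = 125.7 rad/s
τ = P_out/ω = 98278/125.7 = 782 N·m

782 N·m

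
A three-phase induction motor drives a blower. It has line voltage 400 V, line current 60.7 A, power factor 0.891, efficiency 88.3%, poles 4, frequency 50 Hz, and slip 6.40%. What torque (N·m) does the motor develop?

225 N·m

P_in = √3·V·I·cosφ = 1.732 × 400 × 60.7 × 0.891 = 37469 W
P_out = η·P_in = 0.883 × 37469 = 33085 W
n_s = 120×50/4 = 1500 rpm; n = 1500×(1−0.064) = 1404 rpm
ω = 2π×1404/60 = 147 rad/s
τ = P_out/ω = 33085/147 = 225 N·m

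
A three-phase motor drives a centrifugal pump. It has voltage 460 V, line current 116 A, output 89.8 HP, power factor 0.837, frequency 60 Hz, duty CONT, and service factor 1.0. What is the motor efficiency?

86.6 %

P_out = 89.8 × 746 = 66991 W
P_in = √3·V_L·I_L·cosφ = 1.732 × 460 × 116 × 0.837 = 77355 W
η = P_out / P_in = 66991 / 77355 = 0.866 = 86.6%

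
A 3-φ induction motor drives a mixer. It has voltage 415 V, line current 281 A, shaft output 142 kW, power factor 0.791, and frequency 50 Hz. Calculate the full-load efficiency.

P_out = 142 kW = 142000 W
P_in = √3·V_L·I_L·cosφ = 1.732 × 415 × 281 × 0.791 = 159764 W
η = P_out / P_in = 142000 / 159764 = 0.889 = 88.9%

88.9 %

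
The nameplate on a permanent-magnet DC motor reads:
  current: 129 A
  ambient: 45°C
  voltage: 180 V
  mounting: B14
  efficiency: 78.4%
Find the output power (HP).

P_in = V·I = 180 × 129 = 23220 W
P_out = η·P_in = 0.784 × 23220 = 18204 W
= 18204/746 = 24.4 HP

24.4 HP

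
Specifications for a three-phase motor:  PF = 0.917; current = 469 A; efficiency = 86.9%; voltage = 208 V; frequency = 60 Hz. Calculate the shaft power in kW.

135 kW

P_in = √3·V·I·cosφ = 1.732 × 208 × 469 × 0.917 = 154936 W
P_out = η·P_in = 0.869 × 154936 = 134639 W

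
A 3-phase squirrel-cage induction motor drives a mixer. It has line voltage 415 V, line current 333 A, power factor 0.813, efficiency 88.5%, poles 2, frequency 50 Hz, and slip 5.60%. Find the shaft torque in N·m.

P_in = √3·V·I·cosφ = 1.732 × 415 × 333 × 0.813 = 194595 W
P_out = η·P_in = 0.885 × 194595 = 172217 W
n_s = 120×50/2 = 3000 rpm; n = 3000×(1−0.056) = 2832 rpm
ω = 2π×2832/60 = 296.6 rad/s
τ = P_out/ω = 172217/296.6 = 581 N·m

581 N·m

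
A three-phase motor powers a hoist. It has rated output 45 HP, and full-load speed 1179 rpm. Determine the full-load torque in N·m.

P_out = 45 × 746 = 33570 W
ω = 2π × 1179/60 = 123.5 rad/s
τ = P_out/ω = 33570/123.5 = 272 N·m

272 N·m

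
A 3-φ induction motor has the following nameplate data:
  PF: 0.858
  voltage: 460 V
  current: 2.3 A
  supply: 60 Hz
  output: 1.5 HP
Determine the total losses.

P_in = √3·V·I·cosφ = 1.732×460×2.3×0.858 = 1572 W
P_out = 1.5×746 = 1119 W
Losses = P_in − P_out = 1572 − 1119 = 453 W

453 W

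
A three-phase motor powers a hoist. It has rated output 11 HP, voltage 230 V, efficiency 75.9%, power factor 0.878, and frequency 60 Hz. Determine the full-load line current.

P_out = 11 × 746 = 8206 W
P_in = P_out / η = 8206 / 0.759 = 10812 W
I_L = P_in / (√3·V_L·cosφ) = 10812 / (1.732 × 230 × 0.878) = 30.9 A

30.9 A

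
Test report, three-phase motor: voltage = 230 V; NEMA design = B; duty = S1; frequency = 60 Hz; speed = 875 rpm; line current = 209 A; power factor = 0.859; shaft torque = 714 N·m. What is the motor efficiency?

91.5 %

ω = 2π × 875/60 = 91.63 rad/s; P_out = τω = 714 × 91.63 = 65424 W
P_in = √3·V_L·I_L·cosφ = 1.732 × 230 × 209 × 0.859 = 71518 W
η = P_out / P_in = 65424 / 71518 = 0.915 = 91.5%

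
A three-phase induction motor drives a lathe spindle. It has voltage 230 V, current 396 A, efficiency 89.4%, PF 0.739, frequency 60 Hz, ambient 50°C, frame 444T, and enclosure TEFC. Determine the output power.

P_in = √3·V·I·cosφ = 1.732 × 230 × 396 × 0.739 = 116578 W
P_out = η·P_in = 0.894 × 116578 = 104221 W

104 kW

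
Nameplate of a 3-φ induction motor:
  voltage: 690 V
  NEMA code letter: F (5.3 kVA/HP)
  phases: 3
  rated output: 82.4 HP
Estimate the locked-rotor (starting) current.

S_LR = 5.3 × 82.4 = 436.72 kVA
I_LR = S_LR/(√3·V_L) = 436720/(1.732×690) = 365 A

365 A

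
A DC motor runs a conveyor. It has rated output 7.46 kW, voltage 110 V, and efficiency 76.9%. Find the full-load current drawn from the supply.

88.2 A

P_out = 7.46 kW = 7460 W
P_in = P_out / η = 7460 / 0.769 = 9701 W
I = P_in / V = 9701 / 110 = 88.2 A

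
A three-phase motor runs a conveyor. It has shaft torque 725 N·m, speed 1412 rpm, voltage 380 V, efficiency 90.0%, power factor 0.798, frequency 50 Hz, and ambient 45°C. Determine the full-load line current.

ω = 2π×1412/60 = 147.9 rad/s; P_out = τω = 725 × 147.9 = 107228 W
P_in = P_out / η = 107228 / 0.900 = 119142 W
I_L = P_in / (√3·V_L·cosφ) = 119142 / (1.732 × 380 × 0.798) = 227 A

227 A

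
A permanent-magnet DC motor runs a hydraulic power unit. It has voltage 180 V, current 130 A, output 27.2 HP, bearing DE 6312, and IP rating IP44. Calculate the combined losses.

P_in = V·I = 180×130 = 23400 W
P_out = 27.2×746 = 20291 W
Losses = P_in − P_out = 23400 − 20291 = 3109 W

3110 W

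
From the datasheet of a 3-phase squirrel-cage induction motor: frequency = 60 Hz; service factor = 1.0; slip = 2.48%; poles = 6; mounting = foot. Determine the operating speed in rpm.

n_s = 120f/p = 120×60/6 = 1200 rpm
n = n_s(1 − s) = 1200 × (1 − 0.0248) = 1170 rpm

1170 rpm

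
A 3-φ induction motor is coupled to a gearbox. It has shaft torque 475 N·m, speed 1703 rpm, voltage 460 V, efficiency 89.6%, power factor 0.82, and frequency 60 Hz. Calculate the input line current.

145 A

ω = 2π×1703/60 = 178.3 rad/s; P_out = τω = 475 × 178.3 = 84693 W
P_in = P_out / η = 84693 / 0.896 = 94523 W
I_L = P_in / (√3·V_L·cosφ) = 94523 / (1.732 × 460 × 0.82) = 145 A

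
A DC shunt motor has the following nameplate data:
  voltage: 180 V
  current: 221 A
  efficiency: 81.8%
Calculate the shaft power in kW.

32.5 kW

P_in = V·I = 180 × 221 = 39780 W
P_out = η·P_in = 0.818 × 39780 = 32540 W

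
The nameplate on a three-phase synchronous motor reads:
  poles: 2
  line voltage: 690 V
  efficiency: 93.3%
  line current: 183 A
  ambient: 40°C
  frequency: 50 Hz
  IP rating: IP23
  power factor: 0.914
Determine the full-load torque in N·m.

594 N·m

P_in = √3·V·I·cosφ = 1.732 × 690 × 183 × 0.914 = 199891 W
P_out = η·P_in = 0.933 × 199891 = 186498 W
n = n_s = 120×50/2 = 3000 rpm (synchronous)
ω = 2π×3000/60 = 314.2 rad/s
τ = P_out/ω = 186498/314.2 = 594 N·m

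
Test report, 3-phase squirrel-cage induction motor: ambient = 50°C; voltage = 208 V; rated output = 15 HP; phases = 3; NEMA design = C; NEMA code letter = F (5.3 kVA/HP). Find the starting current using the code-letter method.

221 A

S_LR = 5.3 × 15 = 79.5 kVA
I_LR = S_LR/(√3·V_L) = 79500/(1.732×208) = 221 A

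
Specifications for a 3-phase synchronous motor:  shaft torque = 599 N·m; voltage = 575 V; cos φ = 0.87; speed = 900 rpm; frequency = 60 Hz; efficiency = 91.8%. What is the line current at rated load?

71 A

ω = 2π×900/60 = 94.25 rad/s; P_out = τω = 599 × 94.25 = 56456 W
P_in = P_out / η = 56456 / 0.918 = 61499 W
I_L = P_in / (√3·V_L·cosφ) = 61499 / (1.732 × 575 × 0.87) = 71 A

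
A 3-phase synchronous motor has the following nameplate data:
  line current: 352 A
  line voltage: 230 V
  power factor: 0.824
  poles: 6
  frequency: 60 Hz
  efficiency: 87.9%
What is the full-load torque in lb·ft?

P_in = √3·V·I·cosφ = 1.732 × 230 × 352 × 0.824 = 115544 W
P_out = η·P_in = 0.879 × 115544 = 101563 W
n = n_s = 120×60/6 = 1200 rpm (synchronous)
ω = 2π×1200/60 = 125.7 rad/s
τ = P_out/ω = 101563/125.7 = 808 N·m
In lb·ft: 808/1.356 = 596 lb·ft

596 lb·ft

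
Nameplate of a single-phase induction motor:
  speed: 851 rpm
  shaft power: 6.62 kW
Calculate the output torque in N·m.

74.3 N·m

ω = 2π × 851/60 = 89.12 rad/s
τ = P/ω = 6620/89.12 = 74.3 N·m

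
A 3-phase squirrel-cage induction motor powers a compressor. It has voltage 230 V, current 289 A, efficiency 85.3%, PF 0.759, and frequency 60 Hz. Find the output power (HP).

99.9 HP

P_in = √3·V·I·cosφ = 1.732 × 230 × 289 × 0.759 = 87381 W
P_out = η·P_in = 0.853 × 87381 = 74536 W
= 74536/746 = 99.9 HP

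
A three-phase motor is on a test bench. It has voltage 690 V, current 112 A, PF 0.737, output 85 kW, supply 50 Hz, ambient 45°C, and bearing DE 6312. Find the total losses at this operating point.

P_in = √3·V·I·cosφ = 1.732×690×112×0.737 = 98647 W
P_out = 85000 W
Losses = P_in − P_out = 98647 − 85000 = 13647 W

13600 W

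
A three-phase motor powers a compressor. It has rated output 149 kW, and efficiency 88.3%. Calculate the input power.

P_out = 149000 W
P_in = P_out/η = 149000/0.883 = 168743 W = 169 kW

169 kW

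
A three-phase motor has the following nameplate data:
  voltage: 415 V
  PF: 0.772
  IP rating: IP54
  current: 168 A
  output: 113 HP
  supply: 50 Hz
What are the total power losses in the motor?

P_in = √3·V·I·cosφ = 1.732×415×168×0.772 = 93223 W
P_out = 113×746 = 84298 W
Losses = P_in − P_out = 93223 − 84298 = 8925 W

8930 W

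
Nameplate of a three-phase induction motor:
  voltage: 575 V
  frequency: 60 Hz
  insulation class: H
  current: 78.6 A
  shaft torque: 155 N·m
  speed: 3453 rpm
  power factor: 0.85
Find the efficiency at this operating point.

84.2 %

ω = 2π × 3453/60 = 361.6 rad/s; P_out = τω = 155 × 361.6 = 56048 W
P_in = √3·V_L·I_L·cosφ = 1.732 × 575 × 78.6 × 0.85 = 66536 W
η = P_out / P_in = 56048 / 66536 = 0.842 = 84.2%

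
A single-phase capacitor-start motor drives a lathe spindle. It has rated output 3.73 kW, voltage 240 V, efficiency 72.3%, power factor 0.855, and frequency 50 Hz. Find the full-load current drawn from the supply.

P_out = 3.73 kW = 3730 W
P_in = P_out / η = 3730 / 0.723 = 5159 W
I = P_in / (V·cosφ) = 5159 / (240 × 0.855) = 25.1 A

25.1 A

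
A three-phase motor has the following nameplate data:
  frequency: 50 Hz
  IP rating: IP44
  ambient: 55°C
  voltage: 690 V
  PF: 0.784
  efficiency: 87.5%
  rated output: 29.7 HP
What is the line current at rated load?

27 A

P_out = 29.7 × 746 = 22156 W
P_in = P_out / η = 22156 / 0.875 = 25321 W
I_L = P_in / (√3·V_L·cosφ) = 25321 / (1.732 × 690 × 0.784) = 27 A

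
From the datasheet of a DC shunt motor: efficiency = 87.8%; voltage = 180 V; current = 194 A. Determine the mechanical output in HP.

41.1 HP

P_in = V·I = 180 × 194 = 34920 W
P_out = η·P_in = 0.878 × 34920 = 30660 W
= 30660/746 = 41.1 HP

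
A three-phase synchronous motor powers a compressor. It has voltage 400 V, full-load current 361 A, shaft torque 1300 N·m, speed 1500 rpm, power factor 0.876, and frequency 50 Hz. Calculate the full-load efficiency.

ω = 2π × 1500/60 = 157.1 rad/s; P_out = τω = 1300 × 157.1 = 204230 W
P_in = √3·V_L·I_L·cosφ = 1.732 × 400 × 361 × 0.876 = 219088 W
η = P_out / P_in = 204230 / 219088 = 0.932 = 93.2%

93.2 %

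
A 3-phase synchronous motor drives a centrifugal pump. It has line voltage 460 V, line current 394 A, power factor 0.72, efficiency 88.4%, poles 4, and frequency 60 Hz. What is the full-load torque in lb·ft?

P_in = √3·V·I·cosφ = 1.732 × 460 × 394 × 0.72 = 226014 W
P_out = η·P_in = 0.884 × 226014 = 199796 W
n = n_s = 120×60/4 = 1800 rpm (synchronous)
ω = 2π×1800/60 = 188.5 rad/s
τ = P_out/ω = 199796/188.5 = 1060 N·m
In lb·ft: 1060/1.356 = 782 lb·ft

782 lb·ft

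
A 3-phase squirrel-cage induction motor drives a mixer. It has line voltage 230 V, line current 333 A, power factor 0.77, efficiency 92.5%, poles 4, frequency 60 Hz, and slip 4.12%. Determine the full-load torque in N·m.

P_in = √3·V·I·cosφ = 1.732 × 230 × 333 × 0.77 = 102143 W
P_out = η·P_in = 0.925 × 102143 = 94482 W
n_s = 120×60/4 = 1800 rpm; n = 1800×(1−0.0412) = 1726 rpm
ω = 2π×1726/60 = 180.7 rad/s
τ = P_out/ω = 94482/180.7 = 523 N·m

523 N·m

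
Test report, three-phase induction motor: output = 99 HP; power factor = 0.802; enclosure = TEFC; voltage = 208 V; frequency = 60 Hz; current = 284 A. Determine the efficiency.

90.0 %

P_out = 99 × 746 = 73854 W
P_in = √3·V_L·I_L·cosφ = 1.732 × 208 × 284 × 0.802 = 82055 W
η = P_out / P_in = 73854 / 82055 = 0.900 = 90.0%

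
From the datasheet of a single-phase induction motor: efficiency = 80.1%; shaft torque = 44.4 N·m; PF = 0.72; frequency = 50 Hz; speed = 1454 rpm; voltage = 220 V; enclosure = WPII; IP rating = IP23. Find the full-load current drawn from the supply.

ω = 2π×1454/60 = 152.3 rad/s; P_out = τω = 44.4 × 152.3 = 6762 W
P_in = P_out / η = 6762 / 0.801 = 8442 W
I = P_in / (V·cosφ) = 8442 / (220 × 0.72) = 53.3 A

53.3 A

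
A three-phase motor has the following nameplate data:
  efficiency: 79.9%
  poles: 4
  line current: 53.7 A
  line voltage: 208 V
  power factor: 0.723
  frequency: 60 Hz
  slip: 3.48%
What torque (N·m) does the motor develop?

P_in = √3·V·I·cosφ = 1.732 × 208 × 53.7 × 0.723 = 13987 W
P_out = η·P_in = 0.799 × 13987 = 11176 W
n_s = 120×60/4 = 1800 rpm; n = 1800×(1−0.0348) = 1737 rpm
ω = 2π×1737/60 = 181.9 rad/s
τ = P_out/ω = 11176/181.9 = 61.4 N·m

61.4 N·m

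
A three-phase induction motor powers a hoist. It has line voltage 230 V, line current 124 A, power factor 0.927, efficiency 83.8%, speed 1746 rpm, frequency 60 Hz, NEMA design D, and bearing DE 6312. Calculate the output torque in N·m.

210 N·m

P_in = √3·V·I·cosφ = 1.732 × 230 × 124 × 0.927 = 45791 W
P_out = η·P_in = 0.838 × 45791 = 38373 W
n = 1746 rpm
ω = 2π×1746/60 = 182.8 rad/s
τ = P_out/ω = 38373/182.8 = 210 N·m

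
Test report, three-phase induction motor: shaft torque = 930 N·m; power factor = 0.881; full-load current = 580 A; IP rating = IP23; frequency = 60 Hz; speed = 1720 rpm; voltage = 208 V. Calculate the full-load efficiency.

ω = 2π × 1720/60 = 180.1 rad/s; P_out = τω = 930 × 180.1 = 167493 W
P_in = √3·V_L·I_L·cosφ = 1.732 × 208 × 580 × 0.881 = 184084 W
η = P_out / P_in = 167493 / 184084 = 0.910 = 91.0%

91.0 %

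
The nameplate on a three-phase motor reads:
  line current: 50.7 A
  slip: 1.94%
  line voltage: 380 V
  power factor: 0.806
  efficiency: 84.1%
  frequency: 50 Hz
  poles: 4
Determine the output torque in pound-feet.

108 lb·ft

P_in = √3·V·I·cosφ = 1.732 × 380 × 50.7 × 0.806 = 26895 W
P_out = η·P_in = 0.841 × 26895 = 22619 W
n_s = 120×50/4 = 1500 rpm; n = 1500×(1−0.0194) = 1471 rpm
ω = 2π×1471/60 = 154 rad/s
τ = P_out/ω = 22619/154 = 146.9 N·m
In lb·ft: 146.9/1.356 = 108 lb·ft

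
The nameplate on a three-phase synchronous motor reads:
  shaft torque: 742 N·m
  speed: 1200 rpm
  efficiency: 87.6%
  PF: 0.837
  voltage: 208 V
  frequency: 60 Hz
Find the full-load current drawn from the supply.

ω = 2π×1200/60 = 125.7 rad/s; P_out = τω = 742 × 125.7 = 93269 W
P_in = P_out / η = 93269 / 0.876 = 106471 W
I_L = P_in / (√3·V_L·cosφ) = 106471 / (1.732 × 208 × 0.837) = 353 A

353 A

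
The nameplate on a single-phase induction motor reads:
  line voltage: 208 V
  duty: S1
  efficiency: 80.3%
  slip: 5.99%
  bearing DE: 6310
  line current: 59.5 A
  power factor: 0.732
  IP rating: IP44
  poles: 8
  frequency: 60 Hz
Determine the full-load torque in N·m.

P_in = V·I·cosφ = 208 × 59.5 × 0.732 = 9059 W
P_out = η·P_in = 0.803 × 9059 = 7274 W
n_s = 120×60/8 = 900 rpm; n = 900×(1−0.0599) = 846 rpm
ω = 2π×846/60 = 88.59 rad/s
τ = P_out/ω = 7274/88.59 = 82.1 N·m

82.1 N·m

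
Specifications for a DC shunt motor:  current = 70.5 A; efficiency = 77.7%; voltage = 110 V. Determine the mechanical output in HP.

8.08 HP

P_in = V·I = 110 × 70.5 = 7755 W
P_out = η·P_in = 0.777 × 7755 = 6026 W
= 6026/746 = 8.08 HP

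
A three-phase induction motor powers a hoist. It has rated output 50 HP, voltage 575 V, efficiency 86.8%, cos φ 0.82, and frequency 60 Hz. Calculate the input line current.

52.6 A

P_out = 50 × 746 = 37300 W
P_in = P_out / η = 37300 / 0.868 = 42972 W
I_L = P_in / (√3·V_L·cosφ) = 42972 / (1.732 × 575 × 0.82) = 52.6 A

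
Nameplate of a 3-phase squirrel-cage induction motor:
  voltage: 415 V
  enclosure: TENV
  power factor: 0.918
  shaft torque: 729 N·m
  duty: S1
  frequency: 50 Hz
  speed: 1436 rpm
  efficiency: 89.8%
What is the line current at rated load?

ω = 2π×1436/60 = 150.4 rad/s; P_out = τω = 729 × 150.4 = 109642 W
P_in = P_out / η = 109642 / 0.898 = 122096 W
I_L = P_in / (√3·V_L·cosφ) = 122096 / (1.732 × 415 × 0.918) = 185 A

185 A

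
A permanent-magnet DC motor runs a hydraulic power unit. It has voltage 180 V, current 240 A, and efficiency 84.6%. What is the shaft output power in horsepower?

49 HP

P_in = V·I = 180 × 240 = 43200 W
P_out = η·P_in = 0.846 × 43200 = 36547 W
= 36547/746 = 49 HP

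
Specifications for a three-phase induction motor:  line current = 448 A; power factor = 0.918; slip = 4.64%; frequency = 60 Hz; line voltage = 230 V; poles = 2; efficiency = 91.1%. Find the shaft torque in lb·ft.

306 lb·ft

P_in = √3·V·I·cosφ = 1.732 × 230 × 448 × 0.918 = 163831 W
P_out = η·P_in = 0.911 × 163831 = 149250 W
n_s = 120×60/2 = 3600 rpm; n = 3600×(1−0.0464) = 3433 rpm
ω = 2π×3433/60 = 359.5 rad/s
τ = P_out/ω = 149250/359.5 = 415.2 N·m
In lb·ft: 415.2/1.356 = 306 lb·ft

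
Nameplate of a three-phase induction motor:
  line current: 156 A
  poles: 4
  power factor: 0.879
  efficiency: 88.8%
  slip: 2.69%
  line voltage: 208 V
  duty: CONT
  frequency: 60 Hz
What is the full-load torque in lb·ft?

176 lb·ft

P_in = √3·V·I·cosφ = 1.732 × 208 × 156 × 0.879 = 49400 W
P_out = η·P_in = 0.888 × 49400 = 43867 W
n_s = 120×60/4 = 1800 rpm; n = 1800×(1−0.0269) = 1752 rpm
ω = 2π×1752/60 = 183.5 rad/s
τ = P_out/ω = 43867/183.5 = 239.1 N·m
In lb·ft: 239.1/1.356 = 176 lb·ft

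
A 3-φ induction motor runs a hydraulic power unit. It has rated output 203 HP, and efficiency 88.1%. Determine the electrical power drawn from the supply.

172 kW

P_out = 203 × 746 = 151438 W
P_in = P_out/η = 151438/0.881 = 171893 W = 172 kW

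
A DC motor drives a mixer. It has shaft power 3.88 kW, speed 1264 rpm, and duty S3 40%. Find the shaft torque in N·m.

29.3 N·m

ω = 2π × 1264/60 = 132.4 rad/s
τ = P/ω = 3880/132.4 = 29.3 N·m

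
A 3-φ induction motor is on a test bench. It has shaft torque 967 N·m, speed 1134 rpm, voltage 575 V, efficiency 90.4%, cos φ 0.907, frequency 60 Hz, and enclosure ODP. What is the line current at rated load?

ω = 2π×1134/60 = 118.8 rad/s; P_out = τω = 967 × 118.8 = 114880 W
P_in = P_out / η = 114880 / 0.904 = 127080 W
I_L = P_in / (√3·V_L·cosφ) = 127080 / (1.732 × 575 × 0.907) = 141 A

141 A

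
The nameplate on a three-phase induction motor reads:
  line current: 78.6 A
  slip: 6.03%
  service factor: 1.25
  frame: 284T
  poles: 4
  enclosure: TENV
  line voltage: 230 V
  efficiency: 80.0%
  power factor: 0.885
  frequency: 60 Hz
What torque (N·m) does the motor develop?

125 N·m

P_in = √3·V·I·cosφ = 1.732 × 230 × 78.6 × 0.885 = 27710 W
P_out = η·P_in = 0.8 × 27710 = 22168 W
n_s = 120×60/4 = 1800 rpm; n = 1800×(1−0.0603) = 1691 rpm
ω = 2π×1691/60 = 177.1 rad/s
τ = P_out/ω = 22168/177.1 = 125 N·m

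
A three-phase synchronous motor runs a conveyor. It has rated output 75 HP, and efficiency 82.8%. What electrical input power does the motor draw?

P_out = 75 × 746 = 55950 W
P_in = P_out/η = 55950/0.828 = 67572 W = 67.6 kW

67.6 kW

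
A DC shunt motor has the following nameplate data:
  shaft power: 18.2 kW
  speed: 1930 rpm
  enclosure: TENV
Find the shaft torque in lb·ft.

66.4 lb·ft

ω = 2π × 1930/60 = 202.1 rad/s
τ = P/ω = 18200/202.1 = 90.05 N·m
In lb·ft: 90.05/1.356 = 66.4 lb·ft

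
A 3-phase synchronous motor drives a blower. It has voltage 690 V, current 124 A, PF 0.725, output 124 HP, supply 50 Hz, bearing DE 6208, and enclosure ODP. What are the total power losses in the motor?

P_in = √3·V·I·cosφ = 1.732×690×124×0.725 = 107438 W
P_out = 124×746 = 92504 W
Losses = P_in − P_out = 107438 − 92504 = 14934 W

14.9 kW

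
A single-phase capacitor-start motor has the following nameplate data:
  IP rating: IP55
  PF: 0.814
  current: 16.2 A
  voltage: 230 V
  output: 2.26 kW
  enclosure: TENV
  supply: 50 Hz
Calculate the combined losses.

P_in = V·I·cosφ = 230×16.2×0.814 = 3033 W
P_out = 2260 W
Losses = P_in − P_out = 3033 − 2260 = 773 W

773 W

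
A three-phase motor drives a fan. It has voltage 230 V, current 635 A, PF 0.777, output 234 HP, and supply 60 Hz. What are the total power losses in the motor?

P_in = √3·V·I·cosφ = 1.732×230×635×0.777 = 196549 W
P_out = 234×746 = 174564 W
Losses = P_in − P_out = 196549 − 174564 = 21985 W

22000 W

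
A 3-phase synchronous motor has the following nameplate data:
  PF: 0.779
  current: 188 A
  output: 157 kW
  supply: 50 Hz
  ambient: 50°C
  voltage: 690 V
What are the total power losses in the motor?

P_in = √3·V·I·cosφ = 1.732×690×188×0.779 = 175022 W
P_out = 157000 W
Losses = P_in − P_out = 175022 − 157000 = 18022 W

18000 W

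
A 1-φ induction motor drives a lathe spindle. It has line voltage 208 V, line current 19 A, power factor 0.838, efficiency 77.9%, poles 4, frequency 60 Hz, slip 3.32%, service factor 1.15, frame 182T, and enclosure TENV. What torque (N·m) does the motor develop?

14.2 N·m

P_in = V·I·cosφ = 208 × 19 × 0.838 = 3312 W
P_out = η·P_in = 0.779 × 3312 = 2580 W
n_s = 120×60/4 = 1800 rpm; n = 1800×(1−0.0332) = 1740 rpm
ω = 2π×1740/60 = 182.2 rad/s
τ = P_out/ω = 2580/182.2 = 14.2 N·m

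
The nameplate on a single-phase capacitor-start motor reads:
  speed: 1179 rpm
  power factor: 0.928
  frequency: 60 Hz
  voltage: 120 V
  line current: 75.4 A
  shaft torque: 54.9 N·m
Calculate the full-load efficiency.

ω = 2π × 1179/60 = 123.5 rad/s; P_out = τω = 54.9 × 123.5 = 6780 W
P_in = V·I·cosφ = 120 × 75.4 × 0.928 = 8397 W
η = P_out / P_in = 6780 / 8397 = 0.807 = 80.7%

80.7 %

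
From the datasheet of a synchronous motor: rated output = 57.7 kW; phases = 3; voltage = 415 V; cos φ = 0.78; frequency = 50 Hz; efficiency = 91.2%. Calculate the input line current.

P_out = 57.7 kW = 57700 W
P_in = P_out / η = 57700 / 0.912 = 63268 W
I_L = P_in / (√3·V_L·cosφ) = 63268 / (1.732 × 415 × 0.78) = 113 A

113 A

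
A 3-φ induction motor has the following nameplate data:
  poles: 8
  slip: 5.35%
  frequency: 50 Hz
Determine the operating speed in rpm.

710 rpm

n_s = 120f/p = 120×50/8 = 750 rpm
n = n_s(1 − s) = 750 × (1 − 0.0535) = 710 rpm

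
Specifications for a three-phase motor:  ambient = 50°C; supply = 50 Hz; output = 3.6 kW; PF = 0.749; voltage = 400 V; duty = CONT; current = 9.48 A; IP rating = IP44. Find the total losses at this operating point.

1.32 kW

P_in = √3·V·I·cosφ = 1.732×400×9.48×0.749 = 4919 W
P_out = 3600 W
Losses = P_in − P_out = 4919 − 3600 = 1319 W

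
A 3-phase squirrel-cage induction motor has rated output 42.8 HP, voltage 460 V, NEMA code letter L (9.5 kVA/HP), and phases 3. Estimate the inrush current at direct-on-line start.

S_LR = 9.5 × 42.8 = 406.6 kVA
I_LR = S_LR/(√3·V_L) = 406600/(1.732×460) = 510 A

510 A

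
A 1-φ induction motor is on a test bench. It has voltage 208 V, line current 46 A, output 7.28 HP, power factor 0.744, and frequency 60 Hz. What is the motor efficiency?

76.3 %

P_out = 7.28 × 746 = 5431 W
P_in = V·I·cosφ = 208 × 46 × 0.744 = 7119 W
η = P_out / P_in = 5431 / 7119 = 0.763 = 76.3%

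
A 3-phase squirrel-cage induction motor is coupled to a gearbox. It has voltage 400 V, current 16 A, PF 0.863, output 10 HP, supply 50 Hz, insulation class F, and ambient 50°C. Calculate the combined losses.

P_in = √3·V·I·cosφ = 1.732×400×16×0.863 = 9566 W
P_out = 10×746 = 7460 W
Losses = P_in − P_out = 9566 − 7460 = 2106 W

2110 W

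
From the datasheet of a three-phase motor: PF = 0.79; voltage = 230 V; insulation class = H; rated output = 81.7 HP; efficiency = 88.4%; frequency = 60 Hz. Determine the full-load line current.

219 A

P_out = 81.7 × 746 = 60948 W
P_in = P_out / η = 60948 / 0.884 = 68946 W
I_L = P_in / (√3·V_L·cosφ) = 68946 / (1.732 × 230 × 0.79) = 219 A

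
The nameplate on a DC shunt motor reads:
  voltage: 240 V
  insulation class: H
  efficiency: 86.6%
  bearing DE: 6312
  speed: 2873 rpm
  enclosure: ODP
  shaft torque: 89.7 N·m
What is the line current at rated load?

ω = 2π×2873/60 = 300.9 rad/s; P_out = τω = 89.7 × 300.9 = 26991 W
P_in = P_out / η = 26991 / 0.866 = 31167 W
I = P_in / V = 31167 / 240 = 130 A

130 A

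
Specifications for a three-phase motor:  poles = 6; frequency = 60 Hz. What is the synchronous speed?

n_s = 120f/p = 120×60/6 = 1200 rpm

1200 rpm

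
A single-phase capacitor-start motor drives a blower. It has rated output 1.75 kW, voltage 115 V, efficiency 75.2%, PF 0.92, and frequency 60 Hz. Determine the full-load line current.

P_out = 1.75 kW = 1750 W
P_in = P_out / η = 1750 / 0.752 = 2327 W
I = P_in / (V·cosφ) = 2327 / (115 × 0.92) = 22 A

22 A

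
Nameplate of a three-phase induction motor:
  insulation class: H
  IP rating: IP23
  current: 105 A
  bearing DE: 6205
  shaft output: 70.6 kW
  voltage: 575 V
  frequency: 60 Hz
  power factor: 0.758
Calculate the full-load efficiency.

P_out = 70.6 kW = 70600 W
P_in = √3·V_L·I_L·cosφ = 1.732 × 575 × 105 × 0.758 = 79264 W
η = P_out / P_in = 70600 / 79264 = 0.891 = 89.1%

89.1 %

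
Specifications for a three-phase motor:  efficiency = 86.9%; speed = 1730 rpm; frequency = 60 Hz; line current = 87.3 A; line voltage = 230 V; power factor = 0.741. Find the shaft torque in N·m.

P_in = √3·V·I·cosφ = 1.732 × 230 × 87.3 × 0.741 = 25770 W
P_out = η·P_in = 0.869 × 25770 = 22394 W
n = 1730 rpm
ω = 2π×1730/60 = 181.2 rad/s
τ = P_out/ω = 22394/181.2 = 124 N·m

124 N·m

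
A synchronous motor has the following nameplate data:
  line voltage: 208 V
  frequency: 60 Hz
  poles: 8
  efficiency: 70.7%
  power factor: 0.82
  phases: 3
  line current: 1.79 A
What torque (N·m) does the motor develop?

P_in = √3·V·I·cosφ = 1.732 × 208 × 1.79 × 0.82 = 529 W
P_out = η·P_in = 0.707 × 529 = 374 W
n = n_s = 120×60/8 = 900 rpm (synchronous)
ω = 2π×900/60 = 94.25 rad/s
τ = P_out/ω = 374/94.25 = 3.97 N·m

3.97 N·m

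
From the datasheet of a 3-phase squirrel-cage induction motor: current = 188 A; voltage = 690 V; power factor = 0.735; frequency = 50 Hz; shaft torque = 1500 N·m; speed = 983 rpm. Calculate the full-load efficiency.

93.5 %

ω = 2π × 983/60 = 102.9 rad/s; P_out = τω = 1500 × 102.9 = 154350 W
P_in = √3·V_L·I_L·cosφ = 1.732 × 690 × 188 × 0.735 = 165136 W
η = P_out / P_in = 154350 / 165136 = 0.935 = 93.5%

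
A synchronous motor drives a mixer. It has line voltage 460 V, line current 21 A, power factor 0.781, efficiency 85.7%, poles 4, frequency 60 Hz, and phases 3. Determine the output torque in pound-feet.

P_in = √3·V·I·cosφ = 1.732 × 460 × 21 × 0.781 = 13067 W
P_out = η·P_in = 0.857 × 13067 = 11198 W
n = n_s = 120×60/4 = 1800 rpm (synchronous)
ω = 2π×1800/60 = 188.5 rad/s
τ = P_out/ω = 11198/188.5 = 59.41 N·m
In lb·ft: 59.41/1.356 = 43.8 lb·ft

43.8 lb·ft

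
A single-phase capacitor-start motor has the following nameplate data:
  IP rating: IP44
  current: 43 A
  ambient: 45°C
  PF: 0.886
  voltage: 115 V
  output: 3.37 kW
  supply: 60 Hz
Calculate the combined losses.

1.01 kW

P_in = V·I·cosφ = 115×43×0.886 = 4381 W
P_out = 3370 W
Losses = P_in − P_out = 4381 − 3370 = 1011 W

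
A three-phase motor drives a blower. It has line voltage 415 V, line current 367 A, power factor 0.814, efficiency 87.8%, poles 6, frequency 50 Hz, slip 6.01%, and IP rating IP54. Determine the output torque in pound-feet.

1410 lb·ft

P_in = √3·V·I·cosφ = 1.732 × 415 × 367 × 0.814 = 214727 W
P_out = η·P_in = 0.878 × 214727 = 188530 W
n_s = 120×50/6 = 1000 rpm; n = 1000×(1−0.0601) = 940 rpm
ω = 2π×940/60 = 98.44 rad/s
τ = P_out/ω = 188530/98.44 = 1915 N·m
In lb·ft: 1915/1.356 = 1410 lb·ft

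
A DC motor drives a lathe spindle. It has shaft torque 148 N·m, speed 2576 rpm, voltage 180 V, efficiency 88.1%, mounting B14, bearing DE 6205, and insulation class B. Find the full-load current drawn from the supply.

252 A

ω = 2π×2576/60 = 269.8 rad/s; P_out = τω = 148 × 269.8 = 39930 W
P_in = P_out / η = 39930 / 0.881 = 45323 W
I = P_in / V = 45323 / 180 = 252 A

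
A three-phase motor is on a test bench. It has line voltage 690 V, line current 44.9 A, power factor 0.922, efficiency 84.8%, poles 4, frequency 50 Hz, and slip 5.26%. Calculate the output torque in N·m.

P_in = √3·V·I·cosφ = 1.732 × 690 × 44.9 × 0.922 = 49474 W
P_out = η·P_in = 0.848 × 49474 = 41954 W
n_s = 120×50/4 = 1500 rpm; n = 1500×(1−0.0526) = 1421 rpm
ω = 2π×1421/60 = 148.8 rad/s
τ = P_out/ω = 41954/148.8 = 282 N·m

282 N·m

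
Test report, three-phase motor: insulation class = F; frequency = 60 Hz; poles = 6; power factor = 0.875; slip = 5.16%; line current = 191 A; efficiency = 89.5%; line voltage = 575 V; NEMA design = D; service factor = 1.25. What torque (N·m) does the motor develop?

1250 N·m

P_in = √3·V·I·cosφ = 1.732 × 575 × 191 × 0.875 = 166440 W
P_out = η·P_in = 0.895 × 166440 = 148964 W
n_s = 120×60/6 = 1200 rpm; n = 1200×(1−0.0516) = 1138 rpm
ω = 2π×1138/60 = 119.2 rad/s
τ = P_out/ω = 148964/119.2 = 1250 N·m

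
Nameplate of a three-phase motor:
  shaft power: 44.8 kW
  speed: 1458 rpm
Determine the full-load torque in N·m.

293 N·m

ω = 2π × 1458/60 = 152.7 rad/s
τ = P/ω = 44800/152.7 = 293 N·m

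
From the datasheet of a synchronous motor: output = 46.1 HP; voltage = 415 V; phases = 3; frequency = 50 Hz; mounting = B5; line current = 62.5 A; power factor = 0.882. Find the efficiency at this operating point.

86.8 %

P_out = 46.1 × 746 = 34391 W
P_in = √3·V_L·I_L·cosφ = 1.732 × 415 × 62.5 × 0.882 = 39623 W
η = P_out / P_in = 34391 / 39623 = 0.868 = 86.8%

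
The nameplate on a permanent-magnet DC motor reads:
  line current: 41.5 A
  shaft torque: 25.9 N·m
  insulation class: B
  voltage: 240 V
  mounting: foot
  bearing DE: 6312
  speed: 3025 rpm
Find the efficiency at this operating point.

82.4 %

ω = 2π × 3025/60 = 316.8 rad/s; P_out = τω = 25.9 × 316.8 = 8205 W
P_in = V·I = 240 × 41.5 = 9960 W
η = P_out / P_in = 8205 / 9960 = 0.824 = 82.4%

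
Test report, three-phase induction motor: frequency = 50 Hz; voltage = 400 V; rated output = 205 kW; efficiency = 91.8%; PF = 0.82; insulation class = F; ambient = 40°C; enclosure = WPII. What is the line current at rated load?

P_out = 205 kW = 205000 W
P_in = P_out / η = 205000 / 0.918 = 223312 W
I_L = P_in / (√3·V_L·cosφ) = 223312 / (1.732 × 400 × 0.82) = 393 A

393 A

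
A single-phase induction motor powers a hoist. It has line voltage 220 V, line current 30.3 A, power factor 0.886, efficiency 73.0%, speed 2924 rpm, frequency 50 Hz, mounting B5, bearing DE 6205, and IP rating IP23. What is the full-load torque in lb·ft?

P_in = V·I·cosφ = 220 × 30.3 × 0.886 = 5906 W
P_out = η·P_in = 0.73 × 5906 = 4311 W
n = 2924 rpm
ω = 2π×2924/60 = 306.2 rad/s
τ = P_out/ω = 4311/306.2 = 14.08 N·m
In lb·ft: 14.08/1.356 = 10.4 lb·ft

10.4 lb·ft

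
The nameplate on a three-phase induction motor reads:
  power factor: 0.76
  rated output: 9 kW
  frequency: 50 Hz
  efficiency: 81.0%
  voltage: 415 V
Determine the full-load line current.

20.3 A

P_out = 9 kW = 9000 W
P_in = P_out / η = 9000 / 0.810 = 11111 W
I_L = P_in / (√3·V_L·cosφ) = 11111 / (1.732 × 415 × 0.76) = 20.3 A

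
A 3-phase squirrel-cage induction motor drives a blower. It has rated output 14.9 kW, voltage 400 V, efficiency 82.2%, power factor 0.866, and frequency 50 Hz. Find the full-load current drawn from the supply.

P_out = 14.9 kW = 14900 W
P_in = P_out / η = 14900 / 0.822 = 18127 W
I_L = P_in / (√3·V_L·cosφ) = 18127 / (1.732 × 400 × 0.866) = 30.2 A

30.2 A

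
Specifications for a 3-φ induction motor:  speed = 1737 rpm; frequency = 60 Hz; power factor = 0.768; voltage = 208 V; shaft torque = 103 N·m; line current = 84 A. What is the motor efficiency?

ω = 2π × 1737/60 = 181.9 rad/s; P_out = τω = 103 × 181.9 = 18736 W
P_in = √3·V_L·I_L·cosφ = 1.732 × 208 × 84 × 0.768 = 23241 W
η = P_out / P_in = 18736 / 23241 = 0.806 = 80.6%

80.6 %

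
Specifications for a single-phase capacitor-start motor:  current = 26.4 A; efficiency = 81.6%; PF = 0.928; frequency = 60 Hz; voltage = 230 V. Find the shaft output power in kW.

P_in = V·I·cosφ = 230 × 26.4 × 0.928 = 5635 W
P_out = η·P_in = 0.816 × 5635 = 4598 W

4.6 kW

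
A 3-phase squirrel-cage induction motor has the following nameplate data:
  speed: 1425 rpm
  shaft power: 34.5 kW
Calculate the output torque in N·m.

ω = 2π × 1425/60 = 149.2 rad/s
τ = P/ω = 34500/149.2 = 231 N·m

231 N·m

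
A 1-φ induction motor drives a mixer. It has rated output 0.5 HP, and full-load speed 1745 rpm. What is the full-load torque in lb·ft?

1.51 lb·ft

P_out = 0.5 × 746 = 373 W
ω = 2π × 1745/60 = 182.7 rad/s
τ = P_out/ω = 373/182.7 = 2.042 N·m
In lb·ft: 2.042/1.356 = 1.51 lb·ft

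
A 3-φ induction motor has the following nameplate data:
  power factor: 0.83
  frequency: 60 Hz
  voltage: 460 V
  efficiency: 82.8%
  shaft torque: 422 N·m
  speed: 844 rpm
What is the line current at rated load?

68.1 A

ω = 2π×844/60 = 88.38 rad/s; P_out = τω = 422 × 88.38 = 37296 W
P_in = P_out / η = 37296 / 0.828 = 45043 W
I_L = P_in / (√3·V_L·cosφ) = 45043 / (1.732 × 460 × 0.83) = 68.1 A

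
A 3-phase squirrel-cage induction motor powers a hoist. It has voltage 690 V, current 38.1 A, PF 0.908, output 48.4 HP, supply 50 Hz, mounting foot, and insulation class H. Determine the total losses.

P_in = √3·V·I·cosφ = 1.732×690×38.1×0.908 = 41344 W
P_out = 48.4×746 = 36106 W
Losses = P_in − P_out = 41344 − 36106 = 5238 W

5.24 kW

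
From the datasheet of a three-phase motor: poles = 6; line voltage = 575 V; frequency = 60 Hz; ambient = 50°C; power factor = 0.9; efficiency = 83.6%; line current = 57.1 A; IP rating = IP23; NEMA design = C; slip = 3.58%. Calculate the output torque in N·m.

P_in = √3·V·I·cosφ = 1.732 × 575 × 57.1 × 0.9 = 51179 W
P_out = η·P_in = 0.836 × 51179 = 42786 W
n_s = 120×60/6 = 1200 rpm; n = 1200×(1−0.0358) = 1157 rpm
ω = 2π×1157/60 = 121.2 rad/s
τ = P_out/ω = 42786/121.2 = 353 N·m

353 N·m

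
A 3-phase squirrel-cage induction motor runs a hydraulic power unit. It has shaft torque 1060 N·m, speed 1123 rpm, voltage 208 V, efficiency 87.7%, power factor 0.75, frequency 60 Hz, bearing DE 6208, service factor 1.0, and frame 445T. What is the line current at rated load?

526 A

ω = 2π×1123/60 = 117.6 rad/s; P_out = τω = 1060 × 117.6 = 124656 W
P_in = P_out / η = 124656 / 0.877 = 142139 W
I_L = P_in / (√3·V_L·cosφ) = 142139 / (1.732 × 208 × 0.75) = 526 A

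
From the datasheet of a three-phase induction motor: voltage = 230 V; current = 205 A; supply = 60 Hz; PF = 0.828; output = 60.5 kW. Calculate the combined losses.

P_in = √3·V·I·cosφ = 1.732×230×205×0.828 = 67618 W
P_out = 60500 W
Losses = P_in − P_out = 67618 − 60500 = 7118 W

7120 W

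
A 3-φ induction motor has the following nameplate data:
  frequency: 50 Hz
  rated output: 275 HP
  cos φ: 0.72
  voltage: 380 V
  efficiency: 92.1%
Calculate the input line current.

P_out = 275 × 746 = 205150 W
P_in = P_out / η = 205150 / 0.921 = 222747 W
I_L = P_in / (√3·V_L·cosφ) = 222747 / (1.732 × 380 × 0.72) = 470 A

470 A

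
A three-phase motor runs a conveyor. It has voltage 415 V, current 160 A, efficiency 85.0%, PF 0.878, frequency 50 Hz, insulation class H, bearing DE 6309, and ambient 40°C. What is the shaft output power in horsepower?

P_in = √3·V·I·cosφ = 1.732 × 415 × 160 × 0.878 = 100974 W
P_out = η·P_in = 0.85 × 100974 = 85828 W
= 85828/746 = 115 HP

115 HP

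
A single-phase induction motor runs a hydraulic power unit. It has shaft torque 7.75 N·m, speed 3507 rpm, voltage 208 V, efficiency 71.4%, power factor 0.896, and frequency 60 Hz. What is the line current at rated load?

21.4 A

ω = 2π×3507/60 = 367.3 rad/s; P_out = τω = 7.75 × 367.3 = 2847 W
P_in = P_out / η = 2847 / 0.714 = 3987 W
I = P_in / (V·cosφ) = 3987 / (208 × 0.896) = 21.4 A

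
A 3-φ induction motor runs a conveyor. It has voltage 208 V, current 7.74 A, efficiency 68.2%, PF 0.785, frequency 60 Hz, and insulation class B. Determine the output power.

1.49 kW

P_in = √3·V·I·cosφ = 1.732 × 208 × 7.74 × 0.785 = 2189 W
P_out = η·P_in = 0.682 × 2189 = 1493 W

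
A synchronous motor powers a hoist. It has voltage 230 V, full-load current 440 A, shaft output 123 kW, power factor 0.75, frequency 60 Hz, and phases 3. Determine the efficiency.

P_out = 123 kW = 123000 W
P_in = √3·V_L·I_L·cosφ = 1.732 × 230 × 440 × 0.75 = 131459 W
η = P_out / P_in = 123000 / 131459 = 0.936 = 93.6%

93.6 %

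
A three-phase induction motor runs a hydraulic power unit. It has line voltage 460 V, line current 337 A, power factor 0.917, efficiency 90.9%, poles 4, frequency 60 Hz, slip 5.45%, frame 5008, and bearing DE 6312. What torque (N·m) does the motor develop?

P_in = √3·V·I·cosφ = 1.732 × 460 × 337 × 0.917 = 246210 W
P_out = η·P_in = 0.909 × 246210 = 223805 W
n_s = 120×60/4 = 1800 rpm; n = 1800×(1−0.0545) = 1702 rpm
ω = 2π×1702/60 = 178.2 rad/s
τ = P_out/ω = 223805/178.2 = 1260 N·m

1260 N·m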